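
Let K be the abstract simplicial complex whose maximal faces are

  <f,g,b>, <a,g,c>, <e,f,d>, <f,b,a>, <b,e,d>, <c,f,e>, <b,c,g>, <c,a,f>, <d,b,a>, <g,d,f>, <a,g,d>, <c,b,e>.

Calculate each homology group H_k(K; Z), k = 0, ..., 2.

Take the total order a < b < c < d < e < f < g on the vertex set. Then K (dimension 2) consists of the simplices:

  0-simplices (7): a, b, c, d, e, f, g
  1-simplices (18): ab, ac, ad, af, ag, bc, bd, be, bf, bg, ce, cf, cg, de, df, dg, ef, fg
  2-simplices (12): abd, abf, acf, acg, adg, bce, bcg, bde, bfg, cef, def, dfg

giving chain groups C_0 ≅ Z^7, C_1 ≅ Z^18, C_2 ≅ Z^12.

∂_1: C_1 → C_0 is given by ∂[p,q] = [q] − [p]. For instance
  ∂bc = c − b.
The 7×18 boundary matrix has rank 6 and Smith normal form diag(1,1,1,1,1,1).

∂_2: C_2 → C_1 maps a triangle to the signed sum of its edges. For instance
  ∂bde = de − be + bd,
  ∂abd = bd − ad + ab.
The 18×12 boundary matrix has rank 12 and Smith normal form diag(1,1,1,1,1,1,1,1,1,1,1,2).

Reading off H_k = ker ∂_k / im ∂_{k+1}:

  H_0: rank C_0 − rank ∂_1 = 7 − 6 = 1, and the invariant factors of ∂_1 are all 1, so H_0 = Z.
  H_1: rank ker ∂_1 − rank ∂_2 = (18 − 6) − 12 = 0, and ∂_2 has invariant factor 2 > 1, so H_1 = Z/2.
  H_2: rank ker ∂_2 − rank ∂_3 = (12 − 12) − 0 = 0, and there is no ∂_3, so H_2 = 0.

(K is a triangulation of the real projective plane RP^2.)

H_0 ≅ Z,  H_1 ≅ Z/2,  H_2 = 0.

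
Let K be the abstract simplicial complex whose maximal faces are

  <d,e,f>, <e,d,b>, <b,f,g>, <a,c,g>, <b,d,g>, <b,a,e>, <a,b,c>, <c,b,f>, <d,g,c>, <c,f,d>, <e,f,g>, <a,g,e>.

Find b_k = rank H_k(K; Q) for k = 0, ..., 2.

Order the vertices as a < b < c < d < e < f < g. Listing each simplex with vertices in this order, K has dimension 2 with simplices:

  0-simplices (7): a, b, c, d, e, f, g
  1-simplices (18): ab, ac, ae, ag, bc, bd, be, bf, bg, cd, cf, cg, de, df, dg, ef, eg, fg
  2-simplices (12): abc, abe, acg, aeg, bcf, bde, bdg, bfg, cdf, cdg, def, efg

giving chain groups C_0 ≅ Z^7, C_1 ≅ Z^18, C_2 ≅ Z^12.

∂_1: C_1 → C_0 maps an edge to its endpoints' difference, ∂[p,q] = q − p.
The resulting 7×18 matrix has rank 6, and its Smith normal form has invariant factors (1,1,1,1,1,1).

∂_2: C_2 → C_1 acts by ∂[p,q,r] = [q,r] − [p,r] + [p,q]. For instance
  ∂bde = de − be + bd,
  ∂def = ef − df + de.
This gives a 18×12 integer matrix of rank 12; reducing to Smith normal form yields diagonal entries (1,1,1,1,1,1,1,1,1,1,1,2).

Reading off H_k = ker ∂_k / im ∂_{k+1}:

  H_0: rank C_0 − rank ∂_1 = 7 − 6 = 1, and the invariant factors of ∂_1 are all 1, so H_0 = Z.
  H_1: rank ker ∂_1 − rank ∂_2 = (18 − 6) − 12 = 0, and ∂_2 has invariant factor 2 > 1, so H_1 = Z/2.
  H_2: rank ker ∂_2 − rank ∂_3 = (12 − 12) − 0 = 0, and there is no ∂_3, so H_2 = 0.

As a check, the Euler characteristic is 7 − 18 + 12 = 1, which agrees with 1 − 0 + 0 = 1.

Hence the Betti numbers are b_0 = 1, b_1 = 0, b_2 = 0.

b_0 = 1, b_1 = 0, b_2 = 0.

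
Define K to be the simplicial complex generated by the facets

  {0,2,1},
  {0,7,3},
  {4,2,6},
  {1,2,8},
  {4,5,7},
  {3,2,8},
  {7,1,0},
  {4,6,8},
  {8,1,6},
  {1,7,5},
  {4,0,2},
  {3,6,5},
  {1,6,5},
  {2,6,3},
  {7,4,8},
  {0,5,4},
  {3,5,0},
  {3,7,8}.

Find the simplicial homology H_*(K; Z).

We work with the vertex ordering 0 < 1 < 2 < 3 < 4 < 5 < 6 < 7 < 8. The simplices of K, each written with vertices in increasing order, are:

  0-simplices (9): [0], [1], [2], [3], [4], [5], [6], [7], [8]
  1-simplices (27): (27 of them)
  2-simplices (18): [0,1,2], [0,1,7], [0,2,4], [0,3,5], [0,3,7], [0,4,5], [1,2,8], [1,5,6], [1,5,7], [1,6,8], [2,3,6], [2,3,8], [2,4,6], [3,5,6], [3,7,8], [4,5,7], [4,6,8], [4,7,8]

giving chain groups C_0 ≅ Z^9, C_1 ≅ Z^27, C_2 ≅ Z^18.

The boundary map ∂_1: C_1 → C_0 is given by ∂[p,q] = [q] − [p].
The resulting 9×27 matrix has rank 8, and its Smith normal form has invariant factors (1,1,1,1,1,1,1,1).

∂_2: C_2 → C_1 sends each 2-simplex [p,q,r] to [q,r] − [p,r] + [p,q]. For instance
  ∂[2,3,6] = [3,6] − [2,6] + [2,3],
  ∂[0,2,4] = [2,4] − [0,4] + [0,2].
As a 27×18 matrix over Z this has rank 18, with invariant factors (1,1,1,1,1,1,1,1,1,1,1,1,1,1,1,1,1,2).

Reading off H_k = ker ∂_k / im ∂_{k+1}:

  H_0: rank C_0 − rank ∂_1 = 9 − 8 = 1, and the invariant factors of ∂_1 are all 1, so H_0 ≅ Z.
  H_1: rank ker ∂_1 − rank ∂_2 = (27 − 8) − 18 = 1, and ∂_2 has invariant factor 2 > 1, so H_1 ≅ Z ⊕ Z/2.
  H_2: rank ker ∂_2 − rank ∂_3 = (18 − 18) − 0 = 0, and there is no ∂_3, so H_2 ≅ 0.

As a check, the Euler characteristic is 9 − 27 + 18 = 0, which agrees with 1 − 1 + 0 = 0.
(K is a triangulation of the Klein bottle.)

H_0 = Z,  H_1 = Z ⊕ Z/2,  H_2 = 0.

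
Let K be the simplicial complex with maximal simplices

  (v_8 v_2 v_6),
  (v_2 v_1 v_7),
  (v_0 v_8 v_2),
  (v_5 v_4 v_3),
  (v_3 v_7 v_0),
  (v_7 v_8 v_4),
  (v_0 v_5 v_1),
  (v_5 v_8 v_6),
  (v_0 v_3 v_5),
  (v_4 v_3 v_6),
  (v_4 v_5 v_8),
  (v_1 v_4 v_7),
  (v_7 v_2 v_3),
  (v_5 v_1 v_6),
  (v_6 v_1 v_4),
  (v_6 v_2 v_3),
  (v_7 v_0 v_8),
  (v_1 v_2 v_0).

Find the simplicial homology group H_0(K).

We work with the vertex ordering v_0 < v_1 < v_2 < v_3 < v_4 < v_5 < v_6 < v_7 < v_8. The simplices of K, each written with vertices in increasing order, are:

  0-simplices (9): [v_0], [v_1], [v_2], [v_3], [v_4], [v_5], [v_6], [v_7], [v_8]
  1-simplices (27): (27 of them)
  2-simplices (18): (18 of them)

giving chain groups C_0 ≅ Z^9, C_1 ≅ Z^27, C_2 ≅ Z^18.

The boundary map ∂_1: C_1 → C_0 maps an edge to its endpoints' difference, ∂[p,q] = q − p. For instance
  ∂[v_0,v_3] = [v_3] − [v_0].
The resulting 9×27 matrix has rank 8, and its Smith normal form has invariant factors (1,1,1,1,1,1,1,1).

The boundary map ∂_2: C_2 → C_1 maps a triangle to the signed sum of its edges. For instance
  ∂[v_0,v_1,v_5] = [v_1,v_5] − [v_0,v_5] + [v_0,v_1],
  ∂[v_1,v_4,v_7] = [v_4,v_7] − [v_1,v_7] + [v_1,v_4].
This gives a 27×18 integer matrix of rank 18; reducing to Smith normal form yields diagonal entries (1,1,1,1,1,1,1,1,1,1,1,1,1,1,1,1,1,2).

From H_k ≅ ker(∂_k) / im(∂_{k+1}) we obtain:

  H_0: rank C_0 − rank ∂_1 = 9 − 8 = 1, and the invariant factors of ∂_1 are all 1, so H_0 ≅ Z.

H_0 = Z.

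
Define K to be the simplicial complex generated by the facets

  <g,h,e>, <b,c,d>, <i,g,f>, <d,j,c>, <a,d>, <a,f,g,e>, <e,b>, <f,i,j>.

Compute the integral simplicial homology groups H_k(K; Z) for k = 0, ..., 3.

H_0 = Z,  H_1 = Z^2,  H_2 = 0,  H_3 = 0.

We work with the vertex ordering a < b < c < d < e < f < g < h < i < j. The simplices of K, each written with vertices in increasing order, are:

  0-simplices (10): a, b, c, d, e, f, g, h, i, j
  1-simplices (19): ad, ae, af, ag, bc, bd, be, cd, cj, dj, ef, eg, eh, fg, fi, fj, gh, gi, ij
  2-simplices (9): aef, aeg, afg, bcd, cdj, efg, egh, fgi, fij
  3-simplices (1): aefg

giving chain groups C_0 ≅ Z^10, C_1 ≅ Z^19, C_2 ≅ Z^9, C_3 ≅ Z^1.

∂_1: C_1 → C_0 sends each edge [p,q] (with p < q) to q − p.
The resulting 10×19 matrix has rank 9, and its Smith normal form has invariant factors (1,1,1,1,1,1,1,1,1).

The boundary map ∂_2: C_2 → C_1 maps a triangle to the signed sum of its edges. For instance
  ∂fgi = gi − fi + fg,
  ∂aef = ef − af + ae.
This gives a 19×9 integer matrix of rank 8; reducing to Smith normal form yields diagonal entries (1,1,1,1,1,1,1,1).

Boundary ∂_3: C_3 → C_2 sends each 3-simplex σ to the alternating sum Σ_i (−1)^i (σ with its i-th vertex removed). For instance
  ∂aefg = efg − afg + aeg − aef.
The 9×1 boundary matrix has rank 1 and Smith normal form diag(1).

Reading off H_k = ker ∂_k / im ∂_{k+1}:

  H_0: rank C_0 − rank ∂_1 = 10 − 9 = 1, and the invariant factors of ∂_1 are all 1, so H_0 = Z.
  H_1: rank ker ∂_1 − rank ∂_2 = (19 − 9) − 8 = 2, and the invariant factors of ∂_2 are all 1, so H_1 = Z^2.
  H_2: rank ker ∂_2 − rank ∂_3 = (9 − 8) − 1 = 0, and the invariant factors of ∂_3 are all 1, so H_2 = 0.
  H_3: rank ker ∂_3 − rank ∂_4 = (1 − 1) − 0 = 0, and there is no ∂_4, so H_3 = 0.

As a check, the Euler characteristic is 10 − 19 + 9 − 1 = -1, which agrees with 1 − 2 + 0 − 0 = -1.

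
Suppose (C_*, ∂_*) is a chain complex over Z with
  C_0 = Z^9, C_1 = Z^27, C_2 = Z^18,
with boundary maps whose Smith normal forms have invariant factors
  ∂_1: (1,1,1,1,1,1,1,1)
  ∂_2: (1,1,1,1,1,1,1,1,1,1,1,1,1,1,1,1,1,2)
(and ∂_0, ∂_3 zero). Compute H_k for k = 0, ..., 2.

H_0: b_0 = 9 − 0 − 8 = 1; torsion from ∂_1 factors > 1: none. So H_0 = Z.
H_1: b_1 = 27 − 8 − 18 = 1; torsion from ∂_2 factors > 1: [2]. So H_1 = Z ⊕ Z/2.
H_2: b_2 = 18 − 18 − 0 = 0; torsion from ∂_3 factors > 1: none. So H_2 = 0.

H_0 = Z,  H_1 = Z ⊕ Z/2,  H_2 = 0.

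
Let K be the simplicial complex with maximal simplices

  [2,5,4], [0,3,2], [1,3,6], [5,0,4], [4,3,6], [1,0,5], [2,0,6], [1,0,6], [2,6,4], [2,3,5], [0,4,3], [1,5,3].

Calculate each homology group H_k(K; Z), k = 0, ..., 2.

K has 7 vertices, 18 edges, 12 triangles.
rank ∂_0 = 0, rank ∂_1 = 6 ⇒ b_0 = 7 − 0 − 6 = 1; all invariant factors of ∂_1 are 1 so no torsion. So H_0 = Z.
rank ∂_1 = 6, rank ∂_2 = 12 ⇒ b_1 = 18 − 6 − 12 = 0; ∂_2 has invariant factor(s) [2] giving torsion. So H_1 = Z/2Z.
rank ∂_2 = 12, rank ∂_3 = 0 ⇒ b_2 = 12 − 12 − 0 = 0. So H_2 = 0.

H_0 ≅ Z,  H_1 ≅ Z/2Z,  H_2 = 0.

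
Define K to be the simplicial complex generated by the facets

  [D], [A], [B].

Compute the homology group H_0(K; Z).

Take the total order A < B < D on the vertex set. Then K (dimension 0) consists of the simplices:

  0-simplices (3): A, B, D

Hence C_0 ≅ Z^3.

From H_k ≅ ker(∂_k) / im(∂_{k+1}) we obtain:

  H_0: rank C_0 − rank ∂_1 = 3 − 0 = 3, and there is no ∂_1, so H_0 = Z^3.

H_0 = Z^3.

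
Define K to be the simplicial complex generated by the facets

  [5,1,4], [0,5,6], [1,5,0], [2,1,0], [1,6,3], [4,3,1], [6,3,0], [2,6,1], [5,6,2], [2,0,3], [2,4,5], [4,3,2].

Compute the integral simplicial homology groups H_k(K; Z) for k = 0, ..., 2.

H_0 = Z,  H_1 = Z/2,  H_2 = 0.

Order the vertices as 0 < 1 < 2 < 3 < 4 < 5 < 6. Listing each simplex with vertices in this order, K has dimension 2 with simplices:

  0-simplices (7): [0], [1], [2], [3], [4], [5], [6]
  1-simplices (18): [0,1], [0,2], [0,3], [0,5], [0,6], [1,2], [1,3], [1,4], [1,5], [1,6], [2,3], [2,4], [2,5], [2,6], [3,4], [3,6], [4,5], [5,6]
  2-simplices (12): [0,1,2], [0,1,5], [0,2,3], [0,3,6], [0,5,6], [1,2,6], [1,3,4], [1,3,6], [1,4,5], [2,3,4], [2,4,5], [2,5,6]

giving chain groups C_0 ≅ Z^7, C_1 ≅ Z^18, C_2 ≅ Z^12.

Boundary ∂_1: C_1 → C_0 is given by ∂[p,q] = [q] − [p].
The 7×18 boundary matrix has rank 6 and Smith normal form diag(1,1,1,1,1,1).

The boundary map ∂_2: C_2 → C_1 acts by ∂[p,q,r] = [q,r] − [p,r] + [p,q]. For instance
  ∂[2,5,6] = [5,6] − [2,6] + [2,5],
  ∂[1,2,6] = [2,6] − [1,6] + [1,2].
This gives a 18×12 integer matrix of rank 12; reducing to Smith normal form yields diagonal entries (1,1,1,1,1,1,1,1,1,1,1,2).

Computing H_k = (kernel of ∂_k) / (image of ∂_{k+1}):

  H_0: rank C_0 − rank ∂_1 = 7 − 6 = 1, and the invariant factors of ∂_1 are all 1, so H_0 ≅ Z.
  H_1: rank ker ∂_1 − rank ∂_2 = (18 − 6) − 12 = 0, and ∂_2 has invariant factor 2 > 1, so H_1 ≅ Z/2.
  H_2: rank ker ∂_2 − rank ∂_3 = (12 − 12) − 0 = 0, and there is no ∂_3, so H_2 ≅ 0.

(K is a triangulation of the real projective plane RP^2.)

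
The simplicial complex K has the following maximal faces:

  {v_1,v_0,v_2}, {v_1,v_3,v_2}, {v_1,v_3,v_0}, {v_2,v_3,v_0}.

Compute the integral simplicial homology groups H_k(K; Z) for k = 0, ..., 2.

Fix the vertex order v_0 < v_1 < v_2 < v_3 and write every simplex with vertices in increasing order. Then dim K = 2 and the simplices of K are:

  0-simplices (4): [v_0], [v_1], [v_2], [v_3]
  1-simplices (6): [v_0,v_1], [v_0,v_2], [v_0,v_3], [v_1,v_2], [v_1,v_3], [v_2,v_3]
  2-simplices (4): [v_0,v_1,v_2], [v_0,v_1,v_3], [v_0,v_2,v_3], [v_1,v_2,v_3]

so the chain groups are C_0 ≅ Z^4, C_1 ≅ Z^6, C_2 ≅ Z^4.

∂_1: C_1 → C_0 sends each edge [p,q] (with p < q) to q − p. For instance
  ∂[v_1,v_3] = [v_3] − [v_1].
The 4×6 boundary matrix has rank 3 and Smith normal form diag(1,1,1).

Boundary ∂_2: C_2 → C_1 sends each 2-simplex [p,q,r] to [q,r] − [p,r] + [p,q]. For instance
  ∂[v_0,v_1,v_3] = [v_1,v_3] − [v_0,v_3] + [v_0,v_1],
  ∂[v_0,v_1,v_2] = [v_1,v_2] − [v_0,v_2] + [v_0,v_1].
As a 6×4 matrix over Z this has rank 3, with invariant factors (1,1,1).

Now H_k = ker ∂_k / im ∂_{k+1}, so:

  H_0: rank C_0 − rank ∂_1 = 4 − 3 = 1, and the invariant factors of ∂_1 are all 1, so H_0 ≅ Z.
  H_1: rank ker ∂_1 − rank ∂_2 = (6 − 3) − 3 = 0, and the invariant factors of ∂_2 are all 1, so H_1 ≅ 0.
  H_2: rank ker ∂_2 − rank ∂_3 = (4 − 3) − 0 = 1, and there is no ∂_3, so H_2 ≅ Z.

H_0 ≅ Z,  H_1 = 0,  H_2 ≅ Z.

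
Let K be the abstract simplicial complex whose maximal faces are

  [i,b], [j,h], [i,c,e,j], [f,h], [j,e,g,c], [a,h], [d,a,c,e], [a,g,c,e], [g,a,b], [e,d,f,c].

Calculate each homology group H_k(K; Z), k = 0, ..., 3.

We work with the vertex ordering a < b < c < d < e < f < g < h < i < j. The simplices of K, each written with vertices in increasing order, are:

  0-simplices (10): a, b, c, d, e, f, g, h, i, j
  1-simplices (24): ab, ac, ad, ae, ag, ah, bg, bi, cd, ce, cf, cg, ci, cj, de, df, ef, eg, ei, ej, fh, gj, hj, ij
  2-simplices (17): abg, acd, ace, acg, ade, aeg, cde, cdf, cef, ceg, cei, cej, cgj, cij, def, egj, eij
  3-simplices (5): acde, aceg, cdef, cegj, ceij

so the chain groups are C_0 ≅ Z^10, C_1 ≅ Z^24, C_2 ≅ Z^17, C_3 ≅ Z^5.

Boundary ∂_1: C_1 → C_0 is given by ∂[p,q] = [q] − [p]. For instance
  ∂ij = j − i.
The resulting 10×24 matrix has rank 9, and its Smith normal form has invariant factors (1,1,1,1,1,1,1,1,1).

∂_2: C_2 → C_1 sends each 2-simplex [p,q,r] to [q,r] − [p,r] + [p,q]. For instance
  ∂aeg = eg − ag + ae,
  ∂eij = ij − ej + ei.
The 24×17 boundary matrix has rank 12 and Smith normal form diag(1,1,1,1,1,1,1,1,1,1,1,1).

Boundary ∂_3: C_3 → C_2 sends each 3-simplex σ to the alternating sum Σ_i (−1)^i (σ with its i-th vertex removed). For instance
  ∂aceg = ceg − aeg + acg − ace,
  ∂cdef = def − cef + cdf − cde.
As a 17×5 matrix over Z this has rank 5, with invariant factors (1,1,1,1,1).

Now H_k = ker ∂_k / im ∂_{k+1}, so:

  H_0: rank C_0 − rank ∂_1 = 10 − 9 = 1, and the invariant factors of ∂_1 are all 1, so H_0 = Z.
  H_1: rank ker ∂_1 − rank ∂_2 = (24 − 9) − 12 = 3, and the invariant factors of ∂_2 are all 1, so H_1 = Z^3.
  H_2: rank ker ∂_2 − rank ∂_3 = (17 − 12) − 5 = 0, and the invariant factors of ∂_3 are all 1, so H_2 = 0.
  H_3: rank ker ∂_3 − rank ∂_4 = (5 − 5) − 0 = 0, and there is no ∂_4, so H_3 = 0.

H_0 = Z,  H_1 = Z^3,  H_2 = 0,  H_3 = 0.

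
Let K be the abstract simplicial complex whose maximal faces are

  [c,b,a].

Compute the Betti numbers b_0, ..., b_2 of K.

b_0 = 1, b_1 = 0, b_2 = 0.

Order the vertices as a < b < c. Listing each simplex with vertices in this order, K has dimension 2 with simplices:

  0-simplices (3): a, b, c
  1-simplices (3): ab, ac, bc
  2-simplices (1): abc

Hence C_0 ≅ Z^3, C_1 ≅ Z^3, C_2 ≅ Z^1.

The boundary map ∂_1: C_1 → C_0 is given by ∂[p,q] = [q] − [p]. For instance
  ∂ab = b − a.
The 3×3 boundary matrix has rank 2 and Smith normal form diag(1,1).

∂_2: C_2 → C_1 sends each 2-simplex [p,q,r] to [q,r] − [p,r] + [p,q]. For instance
  ∂abc = bc − ac + ab.
This gives a 3×1 integer matrix of rank 1; reducing to Smith normal form yields diagonal entries (1).

Computing H_k = (kernel of ∂_k) / (image of ∂_{k+1}):

  H_0: rank C_0 − rank ∂_1 = 3 − 2 = 1, and the invariant factors of ∂_1 are all 1, so H_0 ≅ Z.
  H_1: rank ker ∂_1 − rank ∂_2 = (3 − 2) − 1 = 0, and the invariant factors of ∂_2 are all 1, so H_1 ≅ 0.
  H_2: rank ker ∂_2 − rank ∂_3 = (1 − 1) − 0 = 0, and there is no ∂_3, so H_2 ≅ 0.

Hence the Betti numbers are b_0 = 1, b_1 = 0, b_2 = 0.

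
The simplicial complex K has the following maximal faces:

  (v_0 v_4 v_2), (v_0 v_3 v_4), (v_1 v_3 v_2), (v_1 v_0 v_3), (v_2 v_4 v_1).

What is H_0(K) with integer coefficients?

H_0 = Z.

Take the total order v_0 < v_1 < v_2 < v_3 < v_4 on the vertex set. Then K (dimension 2) consists of the simplices:

  0-simplices (5): [v_0], [v_1], [v_2], [v_3], [v_4]
  1-simplices (10): [v_0,v_1], [v_0,v_2], [v_0,v_3], [v_0,v_4], [v_1,v_2], [v_1,v_3], [v_1,v_4], [v_2,v_3], [v_2,v_4], [v_3,v_4]
  2-simplices (5): [v_0,v_1,v_3], [v_0,v_2,v_4], [v_0,v_3,v_4], [v_1,v_2,v_3], [v_1,v_2,v_4]

giving chain groups C_0 ≅ Z^5, C_1 ≅ Z^10, C_2 ≅ Z^5.

Boundary ∂_1: C_1 → C_0 sends each edge [p,q] (with p < q) to q − p.
The resulting 5×10 matrix has rank 4, and its Smith normal form has invariant factors (1,1,1,1).

The boundary map ∂_2: C_2 → C_1 maps a triangle to the signed sum of its edges. For instance
  ∂[v_1,v_2,v_4] = [v_2,v_4] − [v_1,v_4] + [v_1,v_2],
  ∂[v_0,v_3,v_4] = [v_3,v_4] − [v_0,v_4] + [v_0,v_3].
The resulting 10×5 matrix has rank 5, and its Smith normal form has invariant factors (1,1,1,1,1).

Computing H_k = (kernel of ∂_k) / (image of ∂_{k+1}):

  H_0: rank C_0 − rank ∂_1 = 5 − 4 = 1, and the invariant factors of ∂_1 are all 1, so H_0 = Z.

(K is a triangulation of the Möbius band.)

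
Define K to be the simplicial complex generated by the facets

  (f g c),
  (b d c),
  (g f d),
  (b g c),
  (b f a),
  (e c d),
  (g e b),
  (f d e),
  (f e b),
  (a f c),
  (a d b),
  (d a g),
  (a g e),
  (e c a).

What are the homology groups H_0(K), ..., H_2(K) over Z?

Take the total order a < b < c < d < e < f < g on the vertex set. Then K (dimension 2) consists of the simplices:

  0-simplices (7): a, b, c, d, e, f, g
  1-simplices (21): ab, ac, ad, ae, af, ag, bc, bd, be, bf, bg, cd, ce, cf, cg, de, df, dg, ef, eg, fg
  2-simplices (14): abd, abf, ace, acf, adg, aeg, bcd, bcg, bef, beg, cde, cfg, def, dfg

Hence C_0 ≅ Z^7, C_1 ≅ Z^21, C_2 ≅ Z^14.

Boundary ∂_1: C_1 → C_0 is given by ∂[p,q] = [q] − [p]. For instance
  ∂af = f − a.
This gives a 7×21 integer matrix of rank 6; reducing to Smith normal form yields diagonal entries (1,1,1,1,1,1).

∂_2: C_2 → C_1 acts by ∂[p,q,r] = [q,r] − [p,r] + [p,q]. For instance
  ∂abd = bd − ad + ab,
  ∂adg = dg − ag + ad.
The resulting 21×14 matrix has rank 13, and its Smith normal form has invariant factors (1,1,1,1,1,1,1,1,1,1,1,1,1).

Reading off H_k = ker ∂_k / im ∂_{k+1}:

  H_0: rank C_0 − rank ∂_1 = 7 − 6 = 1, and the invariant factors of ∂_1 are all 1, so H_0 = Z.
  H_1: rank ker ∂_1 − rank ∂_2 = (21 − 6) − 13 = 2, and the invariant factors of ∂_2 are all 1, so H_1 = Z^2.
  H_2: rank ker ∂_2 − rank ∂_3 = (14 − 13) − 0 = 1, and there is no ∂_3, so H_2 = Z.

As a check, the Euler characteristic is 7 − 21 + 14 = 0, which agrees with 1 − 2 + 1 = 0.

H_0 = Z,  H_1 = Z^2,  H_2 = Z.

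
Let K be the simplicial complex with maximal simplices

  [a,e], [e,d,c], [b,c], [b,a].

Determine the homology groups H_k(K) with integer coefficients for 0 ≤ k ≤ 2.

H_0 = Z,  H_1 = Z,  H_2 = 0.

K has 5 vertices, 6 edges, 1 triangle.
rank ∂_0 = 0, rank ∂_1 = 4 ⇒ b_0 = 5 − 0 − 4 = 1; all invariant factors of ∂_1 are 1 so no torsion. So H_0 ≅ Z.
rank ∂_1 = 4, rank ∂_2 = 1 ⇒ b_1 = 6 − 4 − 1 = 1; all invariant factors of ∂_2 are 1 so no torsion. So H_1 ≅ Z.
rank ∂_2 = 1, rank ∂_3 = 0 ⇒ b_2 = 1 − 1 − 0 = 0. So H_2 ≅ 0.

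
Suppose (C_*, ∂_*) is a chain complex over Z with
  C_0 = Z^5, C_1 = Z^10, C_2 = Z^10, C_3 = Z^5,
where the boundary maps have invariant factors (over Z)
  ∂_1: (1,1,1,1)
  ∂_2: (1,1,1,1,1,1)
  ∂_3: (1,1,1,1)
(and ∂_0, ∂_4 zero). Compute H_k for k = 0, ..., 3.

H_0 ≅ Z,  H_1 = 0,  H_2 = 0,  H_3 ≅ Z.

H_0: b_0 = 5 − 0 − 4 = 1; torsion from ∂_1 factors > 1: none. So H_0 ≅ Z.
H_1: b_1 = 10 − 4 − 6 = 0; torsion from ∂_2 factors > 1: none. So H_1 ≅ 0.
H_2: b_2 = 10 − 6 − 4 = 0; torsion from ∂_3 factors > 1: none. So H_2 ≅ 0.
H_3: b_3 = 5 − 4 − 0 = 1; torsion from ∂_4 factors > 1: none. So H_3 ≅ Z.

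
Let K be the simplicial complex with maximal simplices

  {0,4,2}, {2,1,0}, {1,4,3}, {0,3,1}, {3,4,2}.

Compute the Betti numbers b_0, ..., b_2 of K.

b_0 = 1, b_1 = 1, b_2 = 0.

Take the total order 0 < 1 < 2 < 3 < 4 on the vertex set. Then K (dimension 2) consists of the simplices:

  0-simplices (5): [0], [1], [2], [3], [4]
  1-simplices (10): [0,1], [0,2], [0,3], [0,4], [1,2], [1,3], [1,4], [2,3], [2,4], [3,4]
  2-simplices (5): [0,1,2], [0,1,3], [0,2,4], [1,3,4], [2,3,4]

Hence C_0 ≅ Z^5, C_1 ≅ Z^10, C_2 ≅ Z^5.

The boundary map ∂_1: C_1 → C_0 maps an edge to its endpoints' difference, ∂[p,q] = q − p. For instance
  ∂[0,3] = [3] − [0].
The resulting 5×10 matrix has rank 4, and its Smith normal form has invariant factors (1,1,1,1).

∂_2: C_2 → C_1 acts by ∂[p,q,r] = [q,r] − [p,r] + [p,q]. For instance
  ∂[2,3,4] = [3,4] − [2,4] + [2,3],
  ∂[1,3,4] = [3,4] − [1,4] + [1,3].
As a 10×5 matrix over Z this has rank 5, with invariant factors (1,1,1,1,1).

Computing H_k = (kernel of ∂_k) / (image of ∂_{k+1}):

  H_0: rank C_0 − rank ∂_1 = 5 − 4 = 1, and the invariant factors of ∂_1 are all 1, so H_0 = Z.
  H_1: rank ker ∂_1 − rank ∂_2 = (10 − 4) − 5 = 1, and the invariant factors of ∂_2 are all 1, so H_1 = Z.
  H_2: rank ker ∂_2 − rank ∂_3 = (5 − 5) − 0 = 0, and there is no ∂_3, so H_2 = 0.

Hence the Betti numbers are b_0 = 1, b_1 = 1, b_2 = 0.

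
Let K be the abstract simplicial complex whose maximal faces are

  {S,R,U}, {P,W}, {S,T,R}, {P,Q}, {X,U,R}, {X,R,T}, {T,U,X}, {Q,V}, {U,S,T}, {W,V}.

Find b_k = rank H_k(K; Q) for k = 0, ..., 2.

b_0 = 2, b_1 = 1, b_2 = 1.

K has 9 vertices, 13 edges, 6 triangles.
rank ∂_0 = 0, rank ∂_1 = 7 ⇒ b_0 = 9 − 0 − 7 = 2; all invariant factors of ∂_1 are 1 so no torsion. So H_0 ≅ Z^2.
rank ∂_1 = 7, rank ∂_2 = 5 ⇒ b_1 = 13 − 7 − 5 = 1; all invariant factors of ∂_2 are 1 so no torsion. So H_1 ≅ Z.
rank ∂_2 = 5, rank ∂_3 = 0 ⇒ b_2 = 6 − 5 − 0 = 1. So H_2 ≅ Z.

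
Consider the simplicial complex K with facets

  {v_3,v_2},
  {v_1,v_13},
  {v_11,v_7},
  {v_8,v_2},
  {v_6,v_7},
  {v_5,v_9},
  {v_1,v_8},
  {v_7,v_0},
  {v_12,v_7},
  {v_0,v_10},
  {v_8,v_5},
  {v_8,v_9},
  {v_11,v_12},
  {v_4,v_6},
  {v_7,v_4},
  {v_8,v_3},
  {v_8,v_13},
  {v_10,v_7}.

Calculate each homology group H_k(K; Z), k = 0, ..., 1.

H_0 ≅ Z^2,  H_1 ≅ Z^6.

Order the vertices as v_0 < v_1 < v_2 < v_3 < v_4 < v_5 < v_6 < v_7 < v_8 < v_9 < v_10 < v_11 < v_12 < v_13. Listing each simplex with vertices in this order, K has dimension 1 with simplices:

  0-simplices (14): [v_0], [v_1], [v_2], [v_3], [v_4], [v_5], [v_6], [v_7], [v_8], [v_9], [v_10], [v_11], [v_12], [v_13]
  1-simplices (18): (18 of them)

Hence C_0 ≅ Z^14, C_1 ≅ Z^18.

The boundary map ∂_1: C_1 → C_0 is given by ∂[p,q] = [q] − [p]. For instance
  ∂[v_0,v_10] = [v_10] − [v_0].
As a 14×18 matrix over Z this has rank 12, with invariant factors (1,1,1,1,1,1,1,1,1,1,1,1).

Computing H_k = (kernel of ∂_k) / (image of ∂_{k+1}):

  H_0: rank C_0 − rank ∂_1 = 14 − 12 = 2, and the invariant factors of ∂_1 are all 1, so H_0 ≅ Z^2.
  H_1: rank ker ∂_1 − rank ∂_2 = (18 − 12) − 0 = 6, and there is no ∂_2, so H_1 ≅ Z^6.

As a check, the Euler characteristic is 14 − 18 = -4, which agrees with 2 − 6 = -4.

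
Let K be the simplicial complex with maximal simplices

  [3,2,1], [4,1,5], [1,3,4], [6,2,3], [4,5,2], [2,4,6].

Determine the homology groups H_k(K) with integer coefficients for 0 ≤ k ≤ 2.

H_0 = Z,  H_1 = Z,  H_2 = 0.

Fix the vertex order 1 < 2 < 3 < 4 < 5 < 6 and write every simplex with vertices in increasing order. Then dim K = 2 and the simplices of K are:

  0-simplices (6): [1], [2], [3], [4], [5], [6]
  1-simplices (12): [1,2], [1,3], [1,4], [1,5], [2,3], [2,4], [2,5], [2,6], [3,4], [3,6], [4,5], [4,6]
  2-simplices (6): [1,2,3], [1,3,4], [1,4,5], [2,3,6], [2,4,5], [2,4,6]

so the chain groups are C_0 ≅ Z^6, C_1 ≅ Z^12, C_2 ≅ Z^6.

∂_1: C_1 → C_0 maps an edge to its endpoints' difference, ∂[p,q] = q − p.
The 6×12 boundary matrix has rank 5 and Smith normal form diag(1,1,1,1,1).

∂_2: C_2 → C_1 acts by ∂[p,q,r] = [q,r] − [p,r] + [p,q]. For instance
  ∂[1,2,3] = [2,3] − [1,3] + [1,2],
  ∂[2,3,6] = [3,6] − [2,6] + [2,3].
This gives a 12×6 integer matrix of rank 6; reducing to Smith normal form yields diagonal entries (1,1,1,1,1,1).

Computing H_k = (kernel of ∂_k) / (image of ∂_{k+1}):

  H_0: rank C_0 − rank ∂_1 = 6 − 5 = 1, and the invariant factors of ∂_1 are all 1, so H_0 = Z.
  H_1: rank ker ∂_1 − rank ∂_2 = (12 − 5) − 6 = 1, and the invariant factors of ∂_2 are all 1, so H_1 = Z.
  H_2: rank ker ∂_2 − rank ∂_3 = (6 − 6) − 0 = 0, and there is no ∂_3, so H_2 = 0.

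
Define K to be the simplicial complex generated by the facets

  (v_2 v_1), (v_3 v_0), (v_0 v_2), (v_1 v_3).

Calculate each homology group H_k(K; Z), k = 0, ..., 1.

Take the total order v_0 < v_1 < v_2 < v_3 on the vertex set. Then K (dimension 1) consists of the simplices:

  0-simplices (4): [v_0], [v_1], [v_2], [v_3]
  1-simplices (4): [v_0,v_2], [v_0,v_3], [v_1,v_2], [v_1,v_3]

giving chain groups C_0 ≅ Z^4, C_1 ≅ Z^4.

Boundary ∂_1: C_1 → C_0 is given by ∂[p,q] = [q] − [p]. For instance
  ∂[v_0,v_3] = [v_3] − [v_0].
The resulting 4×4 matrix has rank 3, and its Smith normal form has invariant factors (1,1,1).

Reading off H_k = ker ∂_k / im ∂_{k+1}:

  H_0: rank C_0 − rank ∂_1 = 4 − 3 = 1, and the invariant factors of ∂_1 are all 1, so H_0 ≅ Z.
  H_1: rank ker ∂_1 − rank ∂_2 = (4 − 3) − 0 = 1, and there is no ∂_2, so H_1 ≅ Z.

(K is a triangulation of the circle S^1.)

H_0 ≅ Z,  H_1 ≅ Z.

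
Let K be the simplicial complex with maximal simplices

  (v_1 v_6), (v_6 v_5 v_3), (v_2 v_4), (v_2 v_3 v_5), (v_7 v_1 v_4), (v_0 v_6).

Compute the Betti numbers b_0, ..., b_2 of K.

Take the total order v_0 < v_1 < v_2 < v_3 < v_4 < v_5 < v_6 < v_7 on the vertex set. Then K (dimension 2) consists of the simplices:

  0-simplices (8): [v_0], [v_1], [v_2], [v_3], [v_4], [v_5], [v_6], [v_7]
  1-simplices (11): [v_0,v_6], [v_1,v_4], [v_1,v_6], [v_1,v_7], [v_2,v_3], [v_2,v_4], [v_2,v_5], [v_3,v_5], [v_3,v_6], [v_4,v_7], [v_5,v_6]
  2-simplices (3): [v_1,v_4,v_7], [v_2,v_3,v_5], [v_3,v_5,v_6]

Hence C_0 ≅ Z^8, C_1 ≅ Z^11, C_2 ≅ Z^3.

The boundary map ∂_1: C_1 → C_0 maps an edge to its endpoints' difference, ∂[p,q] = q − p.
As a 8×11 matrix over Z this has rank 7, with invariant factors (1,1,1,1,1,1,1).

Boundary ∂_2: C_2 → C_1 maps a triangle to the signed sum of its edges. For instance
  ∂[v_2,v_3,v_5] = [v_3,v_5] − [v_2,v_5] + [v_2,v_3],
  ∂[v_1,v_4,v_7] = [v_4,v_7] − [v_1,v_7] + [v_1,v_4].
The 11×3 boundary matrix has rank 3 and Smith normal form diag(1,1,1).

Reading off H_k = ker ∂_k / im ∂_{k+1}:

  H_0: rank C_0 − rank ∂_1 = 8 − 7 = 1, and the invariant factors of ∂_1 are all 1, so H_0 ≅ Z.
  H_1: rank ker ∂_1 − rank ∂_2 = (11 − 7) − 3 = 1, and the invariant factors of ∂_2 are all 1, so H_1 ≅ Z.
  H_2: rank ker ∂_2 − rank ∂_3 = (3 − 3) − 0 = 0, and there is no ∂_3, so H_2 ≅ 0.

As a check, the Euler characteristic is 8 − 11 + 3 = 0, which agrees with 1 − 1 + 0 = 0.

Hence the Betti numbers are b_0 = 1, b_1 = 1, b_2 = 0.

b_0 = 1, b_1 = 1, b_2 = 0.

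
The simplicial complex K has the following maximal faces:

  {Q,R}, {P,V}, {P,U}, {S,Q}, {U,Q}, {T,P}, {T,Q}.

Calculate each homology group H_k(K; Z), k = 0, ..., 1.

Fix the vertex order P < Q < R < S < T < U < V and write every simplex with vertices in increasing order. Then dim K = 1 and the simplices of K are:

  0-simplices (7): P, Q, R, S, T, U, V
  1-simplices (7): PT, PU, PV, QR, QS, QT, QU

giving chain groups C_0 ≅ Z^7, C_1 ≅ Z^7.

Boundary ∂_1: C_1 → C_0 sends each edge [p,q] (with p < q) to q − p.
This gives a 7×7 integer matrix of rank 6; reducing to Smith normal form yields diagonal entries (1,1,1,1,1,1).

Now H_k = ker ∂_k / im ∂_{k+1}, so:

  H_0: rank C_0 − rank ∂_1 = 7 − 6 = 1, and the invariant factors of ∂_1 are all 1, so H_0 ≅ Z.
  H_1: rank ker ∂_1 − rank ∂_2 = (7 − 6) − 0 = 1, and there is no ∂_2, so H_1 ≅ Z.

As a check, the Euler characteristic is 7 − 7 = 0, which agrees with 1 − 1 = 0.

H_0 ≅ Z,  H_1 ≅ Z.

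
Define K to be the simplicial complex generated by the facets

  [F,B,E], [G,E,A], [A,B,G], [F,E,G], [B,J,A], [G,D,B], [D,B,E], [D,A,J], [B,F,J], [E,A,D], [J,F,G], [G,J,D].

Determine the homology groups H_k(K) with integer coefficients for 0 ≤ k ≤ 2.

H_0 ≅ Z,  H_1 ≅ Z/2,  H_2 = 0.

Take the total order A < B < D < E < F < G < J on the vertex set. Then K (dimension 2) consists of the simplices:

  0-simplices (7): A, B, D, E, F, G, J
  1-simplices (18): AB, AD, AE, AG, AJ, BD, BE, BF, BG, BJ, DE, DG, DJ, EF, EG, FG, FJ, GJ
  2-simplices (12): ABG, ABJ, ADE, ADJ, AEG, BDE, BDG, BEF, BFJ, DGJ, EFG, FGJ

Hence C_0 ≅ Z^7, C_1 ≅ Z^18, C_2 ≅ Z^12.

Boundary ∂_1: C_1 → C_0 sends each edge [p,q] (with p < q) to q − p.
This gives a 7×18 integer matrix of rank 6; reducing to Smith normal form yields diagonal entries (1,1,1,1,1,1).

∂_2: C_2 → C_1 acts by ∂[p,q,r] = [q,r] − [p,r] + [p,q]. For instance
  ∂BDE = DE − BE + BD,
  ∂DGJ = GJ − DJ + DG.
This gives a 18×12 integer matrix of rank 12; reducing to Smith normal form yields diagonal entries (1,1,1,1,1,1,1,1,1,1,1,2).

Reading off H_k = ker ∂_k / im ∂_{k+1}:

  H_0: rank C_0 − rank ∂_1 = 7 − 6 = 1, and the invariant factors of ∂_1 are all 1, so H_0 = Z.
  H_1: rank ker ∂_1 − rank ∂_2 = (18 − 6) − 12 = 0, and ∂_2 has invariant factor 2 > 1, so H_1 = Z/2.
  H_2: rank ker ∂_2 − rank ∂_3 = (12 − 12) − 0 = 0, and there is no ∂_3, so H_2 = 0.

As a check, the Euler characteristic is 7 − 18 + 12 = 1, which agrees with 1 − 0 + 0 = 1.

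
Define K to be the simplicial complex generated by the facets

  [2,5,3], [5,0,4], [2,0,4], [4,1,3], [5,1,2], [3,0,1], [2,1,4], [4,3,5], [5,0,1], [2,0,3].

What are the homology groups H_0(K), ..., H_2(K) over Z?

Order the vertices as 0 < 1 < 2 < 3 < 4 < 5. Listing each simplex with vertices in this order, K has dimension 2 with simplices:

  0-simplices (6): [0], [1], [2], [3], [4], [5]
  1-simplices (15): [0,1], [0,2], [0,3], [0,4], [0,5], [1,2], [1,3], [1,4], [1,5], [2,3], [2,4], [2,5], [3,4], [3,5], [4,5]
  2-simplices (10): [0,1,3], [0,1,5], [0,2,3], [0,2,4], [0,4,5], [1,2,4], [1,2,5], [1,3,4], [2,3,5], [3,4,5]

Hence C_0 ≅ Z^6, C_1 ≅ Z^15, C_2 ≅ Z^10.

∂_1: C_1 → C_0 maps an edge to its endpoints' difference, ∂[p,q] = q − p. For instance
  ∂[0,2] = [2] − [0].
The 6×15 boundary matrix has rank 5 and Smith normal form diag(1,1,1,1,1).

∂_2: C_2 → C_1 sends each 2-simplex [p,q,r] to [q,r] − [p,r] + [p,q]. For instance
  ∂[0,2,3] = [2,3] − [0,3] + [0,2],
  ∂[1,3,4] = [3,4] − [1,4] + [1,3].
As a 15×10 matrix over Z this has rank 10, with invariant factors (1,1,1,1,1,1,1,1,1,2).

Reading off H_k = ker ∂_k / im ∂_{k+1}:

  H_0: rank C_0 − rank ∂_1 = 6 − 5 = 1, and the invariant factors of ∂_1 are all 1, so H_0 = Z.
  H_1: rank ker ∂_1 − rank ∂_2 = (15 − 5) − 10 = 0, and ∂_2 has invariant factor 2 > 1, so H_1 = Z/2.
  H_2: rank ker ∂_2 − rank ∂_3 = (10 − 10) − 0 = 0, and there is no ∂_3, so H_2 = 0.

H_0 ≅ Z,  H_1 ≅ Z/2,  H_2 = 0.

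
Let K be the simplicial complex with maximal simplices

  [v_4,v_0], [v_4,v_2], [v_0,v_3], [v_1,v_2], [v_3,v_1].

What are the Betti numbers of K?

b_0 = 1, b_1 = 1.

K has 5 vertices, 5 edges.
rank ∂_0 = 0, rank ∂_1 = 4 ⇒ b_0 = 5 − 0 − 4 = 1; all invariant factors of ∂_1 are 1 so no torsion. So H_0 ≅ Z.
rank ∂_1 = 4, rank ∂_2 = 0 ⇒ b_1 = 5 − 4 − 0 = 1. So H_1 ≅ Z.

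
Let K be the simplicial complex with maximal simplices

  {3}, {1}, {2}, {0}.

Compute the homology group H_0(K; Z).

H_0 ≅ Z^4.

Order the vertices as 0 < 1 < 2 < 3. Listing each simplex with vertices in this order, K has dimension 0 with simplices:

  0-simplices (4): [0], [1], [2], [3]

giving chain groups C_0 ≅ Z^4.

Computing H_k = (kernel of ∂_k) / (image of ∂_{k+1}):

  H_0: rank C_0 − rank ∂_1 = 4 − 0 = 4, and there is no ∂_1, so H_0 ≅ Z^4.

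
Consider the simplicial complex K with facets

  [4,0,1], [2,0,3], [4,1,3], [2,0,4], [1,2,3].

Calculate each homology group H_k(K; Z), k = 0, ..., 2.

We work with the vertex ordering 0 < 1 < 2 < 3 < 4. The simplices of K, each written with vertices in increasing order, are:

  0-simplices (5): [0], [1], [2], [3], [4]
  1-simplices (10): [0,1], [0,2], [0,3], [0,4], [1,2], [1,3], [1,4], [2,3], [2,4], [3,4]
  2-simplices (5): [0,1,4], [0,2,3], [0,2,4], [1,2,3], [1,3,4]

so the chain groups are C_0 ≅ Z^5, C_1 ≅ Z^10, C_2 ≅ Z^5.

The boundary map ∂_1: C_1 → C_0 sends each edge [p,q] (with p < q) to q − p. For instance
  ∂[0,1] = [1] − [0].
The 5×10 boundary matrix has rank 4 and Smith normal form diag(1,1,1,1).

∂_2: C_2 → C_1 sends each 2-simplex [p,q,r] to [q,r] − [p,r] + [p,q]. For instance
  ∂[1,3,4] = [3,4] − [1,4] + [1,3],
  ∂[1,2,3] = [2,3] − [1,3] + [1,2].
The 10×5 boundary matrix has rank 5 and Smith normal form diag(1,1,1,1,1).

Computing H_k = (kernel of ∂_k) / (image of ∂_{k+1}):

  H_0: rank C_0 − rank ∂_1 = 5 − 4 = 1, and the invariant factors of ∂_1 are all 1, so H_0 = Z.
  H_1: rank ker ∂_1 − rank ∂_2 = (10 − 4) − 5 = 1, and the invariant factors of ∂_2 are all 1, so H_1 = Z.
  H_2: rank ker ∂_2 − rank ∂_3 = (5 − 5) − 0 = 0, and there is no ∂_3, so H_2 = 0.

(K is a triangulation of the Möbius band.)

H_0 = Z,  H_1 = Z,  H_2 = 0.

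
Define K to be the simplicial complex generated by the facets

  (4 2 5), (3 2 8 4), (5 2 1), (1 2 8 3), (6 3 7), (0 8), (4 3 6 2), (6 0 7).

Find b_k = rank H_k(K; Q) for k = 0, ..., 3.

b_0 = 1, b_1 = 1, b_2 = 0, b_3 = 0.

Order the vertices as 0 < 1 < 2 < 3 < 4 < 5 < 6 < 7 < 8. Listing each simplex with vertices in this order, K has dimension 3 with simplices:

  0-simplices (9): [0], [1], [2], [3], [4], [5], [6], [7], [8]
  1-simplices (20): [0,6], [0,7], [0,8], [1,2], [1,3], [1,5], [1,8], [2,3], [2,4], [2,5], [2,6], [2,8], [3,4], [3,6], [3,7], [3,8], [4,5], [4,6], [4,8], [6,7]
  2-simplices (14): [0,6,7], [1,2,3], [1,2,5], [1,2,8], [1,3,8], [2,3,4], [2,3,6], [2,3,8], [2,4,5], [2,4,6], [2,4,8], [3,4,6], [3,4,8], [3,6,7]
  3-simplices (3): [1,2,3,8], [2,3,4,6], [2,3,4,8]

so the chain groups are C_0 ≅ Z^9, C_1 ≅ Z^20, C_2 ≅ Z^14, C_3 ≅ Z^3.

Boundary ∂_1: C_1 → C_0 is given by ∂[p,q] = [q] − [p].
The resulting 9×20 matrix has rank 8, and its Smith normal form has invariant factors (1,1,1,1,1,1,1,1).

The boundary map ∂_2: C_2 → C_1 sends each 2-simplex [p,q,r] to [q,r] − [p,r] + [p,q]. For instance
  ∂[3,4,6] = [4,6] − [3,6] + [3,4],
  ∂[2,3,6] = [3,6] − [2,6] + [2,3].
This gives a 20×14 integer matrix of rank 11; reducing to Smith normal form yields diagonal entries (1,1,1,1,1,1,1,1,1,1,1).

The boundary map ∂_3: C_3 → C_2 sends each 3-simplex σ to the alternating sum Σ_i (−1)^i (σ with its i-th vertex removed). For instance
  ∂[2,3,4,8] = [3,4,8] − [2,4,8] + [2,3,8] − [2,3,4],
  ∂[2,3,4,6] = [3,4,6] − [2,4,6] + [2,3,6] − [2,3,4].
This gives a 14×3 integer matrix of rank 3; reducing to Smith normal form yields diagonal entries (1,1,1).

From H_k ≅ ker(∂_k) / im(∂_{k+1}) we obtain:

  H_0: rank C_0 − rank ∂_1 = 9 − 8 = 1, and the invariant factors of ∂_1 are all 1, so H_0 ≅ Z.
  H_1: rank ker ∂_1 − rank ∂_2 = (20 − 8) − 11 = 1, and the invariant factors of ∂_2 are all 1, so H_1 ≅ Z.
  H_2: rank ker ∂_2 − rank ∂_3 = (14 − 11) − 3 = 0, and the invariant factors of ∂_3 are all 1, so H_2 ≅ 0.
  H_3: rank ker ∂_3 − rank ∂_4 = (3 − 3) − 0 = 0, and there is no ∂_4, so H_3 ≅ 0.

Hence the Betti numbers are b_0 = 1, b_1 = 1, b_2 = 0, b_3 = 0.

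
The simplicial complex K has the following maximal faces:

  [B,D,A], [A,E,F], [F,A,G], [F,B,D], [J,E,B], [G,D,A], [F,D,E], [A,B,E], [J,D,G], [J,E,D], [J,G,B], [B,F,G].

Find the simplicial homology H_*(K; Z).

Fix the vertex order A < B < D < E < F < G < J and write every simplex with vertices in increasing order. Then dim K = 2 and the simplices of K are:

  0-simplices (7): A, B, D, E, F, G, J
  1-simplices (18): AB, AD, AE, AF, AG, BD, BE, BF, BG, BJ, DE, DF, DG, DJ, EF, EJ, FG, GJ
  2-simplices (12): ABD, ABE, ADG, AEF, AFG, BDF, BEJ, BFG, BGJ, DEF, DEJ, DGJ

Hence C_0 ≅ Z^7, C_1 ≅ Z^18, C_2 ≅ Z^12.

The boundary map ∂_1: C_1 → C_0 maps an edge to its endpoints' difference, ∂[p,q] = q − p. For instance
  ∂DF = F − D.
The 7×18 boundary matrix has rank 6 and Smith normal form diag(1,1,1,1,1,1).

The boundary map ∂_2: C_2 → C_1 sends each 2-simplex [p,q,r] to [q,r] − [p,r] + [p,q]. For instance
  ∂DEF = EF − DF + DE,
  ∂ADG = DG − AG + AD.
This gives a 18×12 integer matrix of rank 12; reducing to Smith normal form yields diagonal entries (1,1,1,1,1,1,1,1,1,1,1,2).

Computing H_k = (kernel of ∂_k) / (image of ∂_{k+1}):

  H_0: rank C_0 − rank ∂_1 = 7 − 6 = 1, and the invariant factors of ∂_1 are all 1, so H_0 ≅ Z.
  H_1: rank ker ∂_1 − rank ∂_2 = (18 − 6) − 12 = 0, and ∂_2 has invariant factor 2 > 1, so H_1 ≅ Z/2.
  H_2: rank ker ∂_2 − rank ∂_3 = (12 − 12) − 0 = 0, and there is no ∂_3, so H_2 ≅ 0.

As a check, the Euler characteristic is 7 − 18 + 12 = 1, which agrees with 1 − 0 + 0 = 1.

H_0 = Z,  H_1 = Z/2,  H_2 = 0.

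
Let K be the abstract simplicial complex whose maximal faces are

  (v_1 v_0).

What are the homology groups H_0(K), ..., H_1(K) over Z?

H_0 = Z,  H_1 = 0.

We work with the vertex ordering v_0 < v_1. The simplices of K, each written with vertices in increasing order, are:

  0-simplices (2): [v_0], [v_1]
  1-simplices (1): [v_0,v_1]

giving chain groups C_0 ≅ Z^2, C_1 ≅ Z^1.

Boundary ∂_1: C_1 → C_0 is given by ∂[p,q] = [q] − [p].
The 2×1 boundary matrix has rank 1 and Smith normal form diag(1).

From H_k ≅ ker(∂_k) / im(∂_{k+1}) we obtain:

  H_0: rank C_0 − rank ∂_1 = 2 − 1 = 1, and the invariant factors of ∂_1 are all 1, so H_0 = Z.
  H_1: rank ker ∂_1 − rank ∂_2 = (1 − 1) − 0 = 0, and there is no ∂_2, so H_1 = 0.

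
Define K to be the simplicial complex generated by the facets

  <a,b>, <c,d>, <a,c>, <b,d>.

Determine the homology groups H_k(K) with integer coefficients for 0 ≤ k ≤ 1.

H_0 = Z,  H_1 = Z.

Order the vertices as a < b < c < d. Listing each simplex with vertices in this order, K has dimension 1 with simplices:

  0-simplices (4): a, b, c, d
  1-simplices (4): ab, ac, bd, cd

Hence C_0 ≅ Z^4, C_1 ≅ Z^4.

∂_1: C_1 → C_0 sends each edge [p,q] (with p < q) to q − p. For instance
  ∂ab = b − a.
As a 4×4 matrix over Z this has rank 3, with invariant factors (1,1,1).

Now H_k = ker ∂_k / im ∂_{k+1}, so:

  H_0: rank C_0 − rank ∂_1 = 4 − 3 = 1, and the invariant factors of ∂_1 are all 1, so H_0 = Z.
  H_1: rank ker ∂_1 − rank ∂_2 = (4 − 3) − 0 = 1, and there is no ∂_2, so H_1 = Z.

As a check, the Euler characteristic is 4 − 4 = 0, which agrees with 1 − 1 = 0.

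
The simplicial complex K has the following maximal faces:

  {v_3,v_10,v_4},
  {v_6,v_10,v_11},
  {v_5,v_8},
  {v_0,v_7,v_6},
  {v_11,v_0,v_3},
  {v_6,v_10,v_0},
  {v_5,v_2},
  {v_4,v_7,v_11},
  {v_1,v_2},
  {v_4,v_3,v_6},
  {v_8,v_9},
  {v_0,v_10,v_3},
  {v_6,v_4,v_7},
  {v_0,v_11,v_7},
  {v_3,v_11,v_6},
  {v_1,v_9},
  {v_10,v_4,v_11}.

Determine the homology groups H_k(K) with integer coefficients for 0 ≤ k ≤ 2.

H_0 ≅ Z^2,  H_1 ≅ Z ⊕ Z/2,  H_2 = 0.

Fix the vertex order v_0 < v_1 < v_2 < v_3 < v_4 < v_5 < v_6 < v_7 < v_8 < v_9 < v_10 < v_11 and write every simplex with vertices in increasing order. Then dim K = 2 and the simplices of K are:

  0-simplices (12): [v_0], [v_1], [v_2], [v_3], [v_4], [v_5], [v_6], [v_7], [v_8], [v_9], [v_10], [v_11]
  1-simplices (23): (23 of them)
  2-simplices (12): (12 of them)

Hence C_0 ≅ Z^12, C_1 ≅ Z^23, C_2 ≅ Z^12.

Boundary ∂_1: C_1 → C_0 maps an edge to its endpoints' difference, ∂[p,q] = q − p. For instance
  ∂[v_0,v_6] = [v_6] − [v_0].
As a 12×23 matrix over Z this has rank 10, with invariant factors (1,1,1,1,1,1,1,1,1,1).

Boundary ∂_2: C_2 → C_1 maps a triangle to the signed sum of its edges. For instance
  ∂[v_0,v_6,v_10] = [v_6,v_10] − [v_0,v_10] + [v_0,v_6],
  ∂[v_0,v_7,v_11] = [v_7,v_11] − [v_0,v_11] + [v_0,v_7].
The resulting 23×12 matrix has rank 12, and its Smith normal form has invariant factors (1,1,1,1,1,1,1,1,1,1,1,2).

Computing H_k = (kernel of ∂_k) / (image of ∂_{k+1}):

  H_0: rank C_0 − rank ∂_1 = 12 − 10 = 2, and the invariant factors of ∂_1 are all 1, so H_0 = Z^2.
  H_1: rank ker ∂_1 − rank ∂_2 = (23 − 10) − 12 = 1, and ∂_2 has invariant factor 2 > 1, so H_1 = Z ⊕ Z/2.
  H_2: rank ker ∂_2 − rank ∂_3 = (12 − 12) − 0 = 0, and there is no ∂_3, so H_2 = 0.

(K is a triangulation of the disjoint union of the circle S^1 and the real projective plane RP^2.)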